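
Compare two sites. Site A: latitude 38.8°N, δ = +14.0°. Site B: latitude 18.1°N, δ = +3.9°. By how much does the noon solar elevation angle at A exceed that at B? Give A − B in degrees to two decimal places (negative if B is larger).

-10.60°

A: 90° − |38.8 − (14.0)| = 65.20°.
B: 90° − |18.1 − (3.9)| = 75.80°.
A − B = 65.20 − 75.80 = -10.60°.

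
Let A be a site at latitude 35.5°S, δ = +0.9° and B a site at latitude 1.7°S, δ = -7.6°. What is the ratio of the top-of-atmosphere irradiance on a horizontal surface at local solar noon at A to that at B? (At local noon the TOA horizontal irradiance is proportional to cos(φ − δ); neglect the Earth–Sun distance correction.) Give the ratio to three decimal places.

0.809

A: cos θ_z = cos(-35.5° − (0.9°)) = 0.8049.
B: cos θ_z = cos(-1.7° − (-7.6°)) = 0.9947.
Ratio A/B = 0.8049 / 0.9947 = 0.8092.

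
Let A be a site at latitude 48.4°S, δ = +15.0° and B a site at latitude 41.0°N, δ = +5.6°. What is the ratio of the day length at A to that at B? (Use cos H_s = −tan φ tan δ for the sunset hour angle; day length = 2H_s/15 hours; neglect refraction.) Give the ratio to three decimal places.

0.763

A: H_s = arccos(−tan -48.4° · tan 15.0°) = 72.43°, so 2H_s/15 = 9.6573 h.
B: H_s = arccos(−tan 41.0° · tan 5.6°) = 94.89°, so 2H_s/15 = 12.6520 h.
Ratio A/B = 9.6573 / 12.6520 = 0.7633.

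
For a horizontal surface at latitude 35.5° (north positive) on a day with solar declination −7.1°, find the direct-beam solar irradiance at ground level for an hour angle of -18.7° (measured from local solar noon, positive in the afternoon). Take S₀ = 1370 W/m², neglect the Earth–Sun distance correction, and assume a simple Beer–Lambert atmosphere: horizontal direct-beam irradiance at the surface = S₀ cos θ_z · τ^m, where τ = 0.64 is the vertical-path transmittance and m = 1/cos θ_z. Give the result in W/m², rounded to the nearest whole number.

499 W/m²

With φ = 35.5°, δ = -7.1°, H = -18.70°: sin φ sin δ = -0.0718, cos φ cos δ cos H = 0.7652, so cos θ_z = 0.6934.
Air mass m = 1/cos θ_z = 1/0.6934 = 1.442; τ^m = 0.64^1.442 = 0.5254.
Surface direct beam = 1370 × 0.6934 × 0.5254 = 499.11 W/m².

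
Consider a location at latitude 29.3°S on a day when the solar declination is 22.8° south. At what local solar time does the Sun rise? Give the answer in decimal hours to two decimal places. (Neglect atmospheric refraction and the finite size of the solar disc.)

5.09 h

The sunset hour angle satisfies cos H_s = −tan φ tan δ = -0.2359, giving H_s = 103.64°.
Sunrise is at 12 − H_s/15 = 12 − 6.909 = 5.091 h local solar time.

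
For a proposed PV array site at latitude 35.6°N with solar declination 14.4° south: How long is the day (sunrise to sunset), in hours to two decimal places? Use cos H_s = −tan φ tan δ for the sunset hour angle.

10.59 hours

The sunset hour angle satisfies cos H_s = −tan φ tan δ = 0.1838, giving H_s = 79.41°.
Day length = 2 H_s / 15° h⁻¹ = 158.82° / 15 = 10.588 h.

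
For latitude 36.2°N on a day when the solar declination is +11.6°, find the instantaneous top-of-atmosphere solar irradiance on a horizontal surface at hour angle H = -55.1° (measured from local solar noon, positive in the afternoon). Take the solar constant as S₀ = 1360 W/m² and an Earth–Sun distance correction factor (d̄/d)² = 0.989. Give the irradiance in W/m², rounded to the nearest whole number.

With φ = 36.2°, δ = 11.6°, H = -55.10°: sin φ sin δ = 0.1188, cos φ cos δ cos H = 0.4523, so cos θ_z = 0.5711.
Top-of-atmosphere irradiance = S₀ (d̄/d)² cos θ_z = 1360 × 0.989 × 0.5711 = 768.15 W/m².

768 W/m²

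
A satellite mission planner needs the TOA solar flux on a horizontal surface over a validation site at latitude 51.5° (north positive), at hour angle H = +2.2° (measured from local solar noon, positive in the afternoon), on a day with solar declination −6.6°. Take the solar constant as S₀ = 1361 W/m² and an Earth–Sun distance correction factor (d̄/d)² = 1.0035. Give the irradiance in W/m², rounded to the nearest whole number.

721 W/m²

cos θ_z = sin φ sin δ + cos φ cos δ cos H = (0.7826)(-0.1149) + (0.6225)(0.9934)(0.9993) = 0.5280.
Top-of-atmosphere irradiance = S₀ (d̄/d)² cos θ_z = 1361 × 1.0035 × 0.5280 = 721.12 W/m².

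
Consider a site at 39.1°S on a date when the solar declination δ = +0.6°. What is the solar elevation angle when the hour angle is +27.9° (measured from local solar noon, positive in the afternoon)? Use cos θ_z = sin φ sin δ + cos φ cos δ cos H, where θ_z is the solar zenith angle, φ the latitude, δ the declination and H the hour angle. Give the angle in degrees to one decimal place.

42.8°

cos θ_z = sin(-39.1°) sin(0.6°) + cos(-39.1°) cos(0.6°) cos(27.90°) = -0.0066 + 0.6858 = 0.6792.
θ_z = arccos(0.6792) = 47.22°, so the elevation is 90° − 47.22° = 42.78°.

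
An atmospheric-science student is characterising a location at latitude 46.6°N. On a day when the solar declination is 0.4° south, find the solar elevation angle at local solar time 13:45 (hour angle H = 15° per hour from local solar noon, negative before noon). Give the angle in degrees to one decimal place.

37.7°

Hour angle H = 15° × (13.75 − 12) = 26.25°.
cos θ_z = sin φ sin δ + cos φ cos δ cos H = (0.7266)(-0.0070) + (0.6871)(1.0000)(0.8969) = 0.6112.
θ_z = arccos(0.6112) = 52.32°, so the elevation is 90° − 52.32° = 37.68°.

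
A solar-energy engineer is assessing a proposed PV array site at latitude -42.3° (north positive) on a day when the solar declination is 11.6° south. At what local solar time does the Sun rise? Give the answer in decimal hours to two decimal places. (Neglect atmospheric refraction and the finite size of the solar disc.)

The sunset hour angle satisfies cos H_s = −tan φ tan δ = -0.1868, giving H_s = 100.77°.
Sunrise is at 12 − H_s/15 = 12 − 6.718 = 5.282 h local solar time.

5.28 h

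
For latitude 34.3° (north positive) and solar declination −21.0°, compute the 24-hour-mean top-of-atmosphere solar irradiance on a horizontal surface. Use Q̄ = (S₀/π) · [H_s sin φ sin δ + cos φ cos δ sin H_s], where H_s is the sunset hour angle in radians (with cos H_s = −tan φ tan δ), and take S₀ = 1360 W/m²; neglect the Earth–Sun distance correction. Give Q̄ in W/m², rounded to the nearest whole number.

208 W/m²

cos H_s = −tan(34.3°) · tan(-21.0°) = 0.2619, so H_s = arccos(0.2619) = 74.82°. In radians, H_s = 1.3059.
H_s sin φ sin δ = 1.3059 × 0.5635 × -0.3584 = -0.2637.
cos φ cos δ sin H_s = 0.8261 × 0.9336 × 0.9651 = 0.7443.
Q̄ = (1360/π) × (-0.2637 + 0.7443) = 432.90 × 0.4806 = 208.05 W/m².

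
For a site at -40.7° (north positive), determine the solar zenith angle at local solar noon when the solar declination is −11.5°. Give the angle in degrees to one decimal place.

29.2°

At local solar noon the hour angle is zero, so the zenith angle is |φ − δ| = |-40.7° − (-11.5°)| = 29.2°.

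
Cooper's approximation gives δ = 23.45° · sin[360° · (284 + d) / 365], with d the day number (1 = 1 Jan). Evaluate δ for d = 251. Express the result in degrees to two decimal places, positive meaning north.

360 × (284 + 251) / 365 = 527.671°; sin(527.671°) = 0.2135.
δ = 23.45 × 0.2135 = 5.007° ≈ +5.01°.

+5.01°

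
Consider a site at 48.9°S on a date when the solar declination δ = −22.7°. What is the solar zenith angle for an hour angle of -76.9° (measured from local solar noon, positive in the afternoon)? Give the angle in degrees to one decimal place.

cos θ_z = sin φ sin δ + cos φ cos δ cos H = (-0.7536)(-0.3859) + (0.6574)(0.9225)(0.2267) = 0.4283.
θ_z = arccos(0.4283) = 64.64°.

64.6°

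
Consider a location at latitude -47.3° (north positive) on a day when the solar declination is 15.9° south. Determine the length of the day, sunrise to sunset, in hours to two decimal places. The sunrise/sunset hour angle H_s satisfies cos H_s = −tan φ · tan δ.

cos H_s = −tan(-47.3°) · tan(-15.9°) = -0.3087, so H_s = arccos(-0.3087) = 107.98°.
Day length = 2 H_s / 15° h⁻¹ = 215.96° / 15 = 14.397 h.

14.40 hours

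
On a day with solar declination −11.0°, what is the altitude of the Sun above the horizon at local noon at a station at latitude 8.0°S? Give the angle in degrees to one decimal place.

At local solar noon the hour angle is zero, so the elevation is 90° − |φ − δ| = 90° − |-8.0° − (-11.0°)| = 90° − 3.0° = 87.0°.

87.0°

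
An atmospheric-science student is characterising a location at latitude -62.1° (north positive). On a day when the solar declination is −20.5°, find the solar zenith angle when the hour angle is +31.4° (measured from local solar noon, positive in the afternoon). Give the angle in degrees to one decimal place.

cos θ_z = sin φ sin δ + cos φ cos δ cos H = (-0.8838)(-0.3502) + (0.4679)(0.9367)(0.8536) = 0.6836.
θ_z = arccos(0.6836) = 46.87°.

46.9°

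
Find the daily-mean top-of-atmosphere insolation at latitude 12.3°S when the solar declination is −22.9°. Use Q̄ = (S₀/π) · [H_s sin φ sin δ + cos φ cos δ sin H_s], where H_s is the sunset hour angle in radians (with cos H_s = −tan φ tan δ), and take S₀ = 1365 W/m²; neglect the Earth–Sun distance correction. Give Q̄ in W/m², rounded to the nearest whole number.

cos H_s = −tan(-12.3°) · tan(-22.9°) = -0.0921, so H_s = arccos(-0.0921) = 95.28°. In radians, H_s = 1.6629.
H_s sin φ sin δ = 1.6629 × -0.2130 × -0.3891 = 0.1378.
cos φ cos δ sin H_s = 0.9770 × 0.9212 × 0.9958 = 0.8962.
Q̄ = (1365/π) × (0.1378 + 0.8962) = 434.49 × 1.0340 = 449.26 W/m².

449 W/m²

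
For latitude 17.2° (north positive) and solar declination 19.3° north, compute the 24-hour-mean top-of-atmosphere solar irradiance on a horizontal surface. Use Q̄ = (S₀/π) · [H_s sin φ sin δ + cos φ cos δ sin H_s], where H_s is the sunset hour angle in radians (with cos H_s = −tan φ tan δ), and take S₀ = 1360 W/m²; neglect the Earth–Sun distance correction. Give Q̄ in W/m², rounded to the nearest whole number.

−tan φ tan δ = −(0.3096)(0.3502) = -0.1084; H_s = arccos(-0.1084) = 96.22°. In radians, H_s = 1.6794.
H_s sin φ sin δ = 1.6794 × 0.2957 × 0.3305 = 0.1641.
cos φ cos δ sin H_s = 0.9553 × 0.9438 × 0.9941 = 0.8963.
Q̄ = (1360/π) × (0.1641 + 0.8963) = 432.90 × 1.0604 = 459.05 W/m².

459 W/m²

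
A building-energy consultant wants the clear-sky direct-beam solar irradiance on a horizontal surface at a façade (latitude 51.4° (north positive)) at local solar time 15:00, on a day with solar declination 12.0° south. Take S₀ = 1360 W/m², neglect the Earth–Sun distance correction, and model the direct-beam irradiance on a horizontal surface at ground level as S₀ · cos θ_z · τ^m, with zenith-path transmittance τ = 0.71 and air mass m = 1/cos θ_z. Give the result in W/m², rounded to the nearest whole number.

Hour angle H = 15° × (15 − 12) = 45.00°.
cos θ_z = sin(51.4°) sin(-12.0°) + cos(51.4°) cos(-12.0°) cos(45.00°) = -0.1625 + 0.4315 = 0.2690.
Air mass m = 1/cos θ_z = 1/0.2690 = 3.717; τ^m = 0.71^3.717 = 0.2800.
Surface direct beam = 1360 × 0.2690 × 0.2800 = 102.44 W/m².

102 W/m²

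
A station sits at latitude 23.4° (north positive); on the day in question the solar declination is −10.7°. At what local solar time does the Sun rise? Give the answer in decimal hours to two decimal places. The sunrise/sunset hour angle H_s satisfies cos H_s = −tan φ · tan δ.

6.31 h

−tan φ tan δ = −(0.4327)(-0.1890) = 0.0818; H_s = arccos(0.0818) = 85.31°.
Sunrise is at 12 − H_s/15 = 12 − 5.687 = 6.313 h local solar time.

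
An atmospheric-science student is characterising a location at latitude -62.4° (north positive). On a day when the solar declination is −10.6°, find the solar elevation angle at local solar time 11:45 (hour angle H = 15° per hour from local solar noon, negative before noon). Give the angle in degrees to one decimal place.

38.1°

Hour angle H = 15° × (11.75 − 12) = -3.75°.
With φ = -62.4°, δ = -10.6°, H = -3.75°: sin φ sin δ = 0.1630, cos φ cos δ cos H = 0.4544, so cos θ_z = 0.6174.
θ_z = arccos(0.6174) = 51.87°, so the elevation is 90° − 51.87° = 38.13°.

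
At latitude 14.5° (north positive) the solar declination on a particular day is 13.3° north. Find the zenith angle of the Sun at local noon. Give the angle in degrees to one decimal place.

1.2°

At local solar noon the hour angle is zero, so the zenith angle is |φ − δ| = |14.5° − (13.3°)| = 1.2°.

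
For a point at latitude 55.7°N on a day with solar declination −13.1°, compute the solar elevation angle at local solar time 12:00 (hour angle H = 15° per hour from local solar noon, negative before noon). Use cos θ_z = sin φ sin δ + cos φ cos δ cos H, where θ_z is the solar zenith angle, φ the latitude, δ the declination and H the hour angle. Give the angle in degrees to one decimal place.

Hour angle H = 15° × (12 − 12) = 0.00°.
cos θ_z = sin(55.7°) sin(-13.1°) + cos(55.7°) cos(-13.1°) cos(0.00°) = -0.1872 + 0.5489 = 0.3617.
θ_z = arccos(0.3617) = 68.80°, so the elevation is 90° − 68.80° = 21.20°.

21.2°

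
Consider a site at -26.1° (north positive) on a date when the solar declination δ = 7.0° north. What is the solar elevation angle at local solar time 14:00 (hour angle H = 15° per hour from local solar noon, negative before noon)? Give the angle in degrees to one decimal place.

45.9°

Hour angle H = 15° × (14 − 12) = 30.00°.
cos θ_z = sin(-26.1°) sin(7.0°) + cos(-26.1°) cos(7.0°) cos(30.00°) = -0.0536 + 0.7719 = 0.7183.
θ_z = arccos(0.7183) = 44.09°, so the elevation is 90° − 44.09° = 45.91°.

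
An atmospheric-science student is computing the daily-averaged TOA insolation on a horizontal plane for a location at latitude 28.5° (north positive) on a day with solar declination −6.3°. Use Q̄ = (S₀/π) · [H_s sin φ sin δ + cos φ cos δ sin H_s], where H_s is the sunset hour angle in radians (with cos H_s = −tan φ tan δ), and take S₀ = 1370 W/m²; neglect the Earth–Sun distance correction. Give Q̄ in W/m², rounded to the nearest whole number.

346 W/m²

−tan φ tan δ = −(0.5430)(-0.1104) = 0.0599; H_s = arccos(0.0599) = 86.57°. In radians, H_s = 1.5109.
H_s sin φ sin δ = 1.5109 × 0.4772 × -0.1097 = -0.0791.
cos φ cos δ sin H_s = 0.8788 × 0.9940 × 0.9982 = 0.8720.
Q̄ = (1370/π) × (-0.0791 + 0.8720) = 436.08 × 0.7929 = 345.77 W/m².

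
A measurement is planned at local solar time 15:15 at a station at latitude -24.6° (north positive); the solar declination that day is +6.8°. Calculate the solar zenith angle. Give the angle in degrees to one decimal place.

56.9°

Hour angle H = 15° × (15.25 − 12) = 48.75°.
cos θ_z = sin φ sin δ + cos φ cos δ cos H = (-0.4163)(0.1184) + (0.9092)(0.9930)(0.6593) = 0.5459.
θ_z = arccos(0.5459) = 56.91°.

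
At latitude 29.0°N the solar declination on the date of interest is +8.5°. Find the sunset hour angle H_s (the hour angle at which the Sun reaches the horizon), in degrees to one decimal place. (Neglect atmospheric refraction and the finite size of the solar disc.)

−tan φ tan δ = −(0.5543)(0.1495) = -0.0829; H_s = arccos(-0.0829) = 94.76°.

94.8°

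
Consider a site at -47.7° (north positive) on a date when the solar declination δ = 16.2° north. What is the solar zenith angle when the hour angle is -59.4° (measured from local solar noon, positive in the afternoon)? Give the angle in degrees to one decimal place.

With φ = -47.7°, δ = 16.2°, H = -59.40°: sin φ sin δ = -0.2064, cos φ cos δ cos H = 0.3290, so cos θ_z = 0.1226.
θ_z = arccos(0.1226) = 82.96°.

83.0°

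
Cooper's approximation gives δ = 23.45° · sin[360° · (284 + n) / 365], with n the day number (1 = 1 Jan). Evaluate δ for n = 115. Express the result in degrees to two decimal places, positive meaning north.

+12.95°

360 × (284 + 115) / 365 = 393.534°; sin(393.534°) = 0.5524.
δ = 23.45 × 0.5524 = 12.954° ≈ +12.95°.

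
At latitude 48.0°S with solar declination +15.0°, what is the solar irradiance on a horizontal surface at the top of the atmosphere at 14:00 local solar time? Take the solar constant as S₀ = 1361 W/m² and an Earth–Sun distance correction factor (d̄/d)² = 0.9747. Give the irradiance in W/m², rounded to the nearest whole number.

487 W/m²

Hour angle H = 15° × (14 − 12) = 30.00°.
With φ = -48.0°, δ = 15.0°, H = 30.00°: sin φ sin δ = -0.1923, cos φ cos δ cos H = 0.5597, so cos θ_z = 0.3674.
Top-of-atmosphere irradiance = S₀ (d̄/d)² cos θ_z = 1361 × 0.9747 × 0.3674 = 487.38 W/m².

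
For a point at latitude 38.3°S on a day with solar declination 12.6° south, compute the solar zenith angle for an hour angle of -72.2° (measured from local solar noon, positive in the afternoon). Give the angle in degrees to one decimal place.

68.3°

cos θ_z = sin φ sin δ + cos φ cos δ cos H = (-0.6198)(-0.2181) + (0.7848)(0.9759)(0.3057) = 0.3693.
θ_z = arccos(0.3693) = 68.33°.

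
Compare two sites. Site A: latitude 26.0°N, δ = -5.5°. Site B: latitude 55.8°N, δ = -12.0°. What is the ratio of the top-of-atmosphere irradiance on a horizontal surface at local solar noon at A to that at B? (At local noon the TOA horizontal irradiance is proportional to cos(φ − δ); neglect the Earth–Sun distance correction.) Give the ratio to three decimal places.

2.257

A: cos θ_z = cos(26.0° − (-5.5°)) = 0.8526.
B: cos θ_z = cos(55.8° − (-12.0°)) = 0.3778.
Ratio A/B = 0.8526 / 0.3778 = 2.2567.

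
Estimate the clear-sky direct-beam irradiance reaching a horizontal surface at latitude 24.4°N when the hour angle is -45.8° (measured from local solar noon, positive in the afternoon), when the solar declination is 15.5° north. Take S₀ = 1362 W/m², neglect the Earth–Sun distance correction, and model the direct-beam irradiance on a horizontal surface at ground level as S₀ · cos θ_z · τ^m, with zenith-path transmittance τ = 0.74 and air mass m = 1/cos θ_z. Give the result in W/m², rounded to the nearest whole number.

648 W/m²

cos θ_z = sin(24.4°) sin(15.5°) + cos(24.4°) cos(15.5°) cos(-45.80°) = 0.1104 + 0.6118 = 0.7222.
Air mass m = 1/cos θ_z = 1/0.7222 = 1.385; τ^m = 0.74^1.385 = 0.6590.
Surface direct beam = 1362 × 0.7222 × 0.6590 = 648.22 W/m².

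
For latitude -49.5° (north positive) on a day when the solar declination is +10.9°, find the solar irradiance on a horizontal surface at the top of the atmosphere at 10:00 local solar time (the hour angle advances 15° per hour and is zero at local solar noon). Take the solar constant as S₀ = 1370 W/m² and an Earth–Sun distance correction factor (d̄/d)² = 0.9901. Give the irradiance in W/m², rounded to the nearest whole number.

554 W/m²

Hour angle H = 15° × (10 − 12) = -30.00°.
cos θ_z = sin φ sin δ + cos φ cos δ cos H = (-0.7604)(0.1891) + (0.6494)(0.9820)(0.8660) = 0.4085.
Top-of-atmosphere irradiance = S₀ (d̄/d)² cos θ_z = 1370 × 0.9901 × 0.4085 = 554.10 W/m².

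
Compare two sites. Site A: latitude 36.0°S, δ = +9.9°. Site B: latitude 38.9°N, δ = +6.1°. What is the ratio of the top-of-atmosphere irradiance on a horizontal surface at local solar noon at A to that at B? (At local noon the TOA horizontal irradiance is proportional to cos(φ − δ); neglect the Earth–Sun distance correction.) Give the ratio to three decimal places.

0.828

A: cos θ_z = cos(-36.0° − (9.9°)) = 0.6959.
B: cos θ_z = cos(38.9° − (6.1°)) = 0.8406.
Ratio A/B = 0.6959 / 0.8406 = 0.8279.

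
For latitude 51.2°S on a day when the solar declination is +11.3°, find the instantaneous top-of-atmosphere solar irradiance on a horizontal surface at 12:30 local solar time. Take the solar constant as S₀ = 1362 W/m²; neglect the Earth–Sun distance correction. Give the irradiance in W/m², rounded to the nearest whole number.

622 W/m²

Hour angle H = 15° × (12.5 − 12) = 7.50°.
cos θ_z = sin φ sin δ + cos φ cos δ cos H = (-0.7793)(0.1959) + (0.6266)(0.9806)(0.9914) = 0.4565.
Top-of-atmosphere irradiance = S₀ cos θ_z = 1362 × 0.4565 = 621.75 W/m².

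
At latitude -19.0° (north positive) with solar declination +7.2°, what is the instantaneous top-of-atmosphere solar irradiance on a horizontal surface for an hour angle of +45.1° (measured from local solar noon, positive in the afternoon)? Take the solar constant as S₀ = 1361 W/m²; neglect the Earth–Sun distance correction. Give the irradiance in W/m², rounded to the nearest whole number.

With φ = -19.0°, δ = 7.2°, H = 45.10°: sin φ sin δ = -0.0408, cos φ cos δ cos H = 0.6622, so cos θ_z = 0.6214.
Top-of-atmosphere irradiance = S₀ cos θ_z = 1361 × 0.6214 = 845.73 W/m².

846 W/m²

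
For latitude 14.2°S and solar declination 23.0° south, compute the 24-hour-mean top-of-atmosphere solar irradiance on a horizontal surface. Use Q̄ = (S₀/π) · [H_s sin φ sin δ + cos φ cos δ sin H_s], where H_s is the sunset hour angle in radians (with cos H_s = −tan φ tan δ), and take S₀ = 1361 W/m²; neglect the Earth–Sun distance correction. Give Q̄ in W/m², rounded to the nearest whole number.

The sunset hour angle satisfies cos H_s = −tan φ tan δ = -0.1074, giving H_s = 96.17°. In radians, H_s = 1.6785.
H_s sin φ sin δ = 1.6785 × -0.2453 × -0.3907 = 0.1609.
cos φ cos δ sin H_s = 0.9694 × 0.9205 × 0.9942 = 0.8872.
Q̄ = (1361/π) × (0.1609 + 0.8872) = 433.22 × 1.0481 = 454.06 W/m².

454 W/m²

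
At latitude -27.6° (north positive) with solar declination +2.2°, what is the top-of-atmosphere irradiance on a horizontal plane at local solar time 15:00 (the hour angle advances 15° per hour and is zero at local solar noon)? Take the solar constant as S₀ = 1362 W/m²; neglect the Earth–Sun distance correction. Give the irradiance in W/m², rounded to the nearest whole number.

Hour angle H = 15° × (15 − 12) = 45.00°.
With φ = -27.6°, δ = 2.2°, H = 45.00°: sin φ sin δ = -0.0178, cos φ cos δ cos H = 0.6262, so cos θ_z = 0.6084.
Top-of-atmosphere irradiance = S₀ cos θ_z = 1362 × 0.6084 = 828.64 W/m².

829 W/m²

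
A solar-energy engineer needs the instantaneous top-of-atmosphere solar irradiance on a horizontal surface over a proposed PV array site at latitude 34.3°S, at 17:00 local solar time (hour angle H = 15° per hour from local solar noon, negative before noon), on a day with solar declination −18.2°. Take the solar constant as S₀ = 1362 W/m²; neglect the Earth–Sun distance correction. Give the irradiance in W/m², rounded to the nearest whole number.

Hour angle H = 15° × (17 − 12) = 75.00°.
cos θ_z = sin φ sin δ + cos φ cos δ cos H = (-0.5635)(-0.3123) + (0.8261)(0.9500)(0.2588) = 0.3791.
Top-of-atmosphere irradiance = S₀ cos θ_z = 1362 × 0.3791 = 516.33 W/m².

516 W/m²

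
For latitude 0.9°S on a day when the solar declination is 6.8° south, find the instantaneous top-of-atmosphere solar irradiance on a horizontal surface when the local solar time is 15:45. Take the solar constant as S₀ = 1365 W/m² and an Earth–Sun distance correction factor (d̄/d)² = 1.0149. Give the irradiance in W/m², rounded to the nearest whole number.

767 W/m²

Hour angle H = 15° × (15.75 − 12) = 56.25°.
cos θ_z = sin φ sin δ + cos φ cos δ cos H = (-0.0157)(-0.1184) + (0.9999)(0.9930)(0.5556) = 0.5535.
Top-of-atmosphere irradiance = S₀ (d̄/d)² cos θ_z = 1365 × 1.0149 × 0.5535 = 766.78 W/m².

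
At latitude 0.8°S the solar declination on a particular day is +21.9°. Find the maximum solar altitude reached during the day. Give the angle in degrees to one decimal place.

At local solar noon the hour angle is zero, so the elevation is 90° − |φ − δ| = 90° − |-0.8° − (21.9°)| = 90° − 22.7° = 67.3°.

67.3°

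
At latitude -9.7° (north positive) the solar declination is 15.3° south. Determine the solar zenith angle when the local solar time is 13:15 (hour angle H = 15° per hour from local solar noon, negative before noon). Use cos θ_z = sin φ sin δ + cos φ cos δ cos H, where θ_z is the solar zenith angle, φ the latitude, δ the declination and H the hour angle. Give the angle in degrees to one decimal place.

Hour angle H = 15° × (13.25 − 12) = 18.75°.
With φ = -9.7°, δ = -15.3°, H = 18.75°: sin φ sin δ = 0.0445, cos φ cos δ cos H = 0.9003, so cos θ_z = 0.9448.
θ_z = arccos(0.9448) = 19.13°.

19.1°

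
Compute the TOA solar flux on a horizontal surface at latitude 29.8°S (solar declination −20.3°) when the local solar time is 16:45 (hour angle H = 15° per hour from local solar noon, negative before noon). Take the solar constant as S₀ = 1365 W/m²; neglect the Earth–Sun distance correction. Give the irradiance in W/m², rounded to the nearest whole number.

Hour angle H = 15° × (16.75 − 12) = 71.25°.
cos θ_z = sin φ sin δ + cos φ cos δ cos H = (-0.4970)(-0.3469) + (0.8678)(0.9379)(0.3214) = 0.4340.
Top-of-atmosphere irradiance = S₀ cos θ_z = 1365 × 0.4340 = 592.41 W/m².

592 W/m²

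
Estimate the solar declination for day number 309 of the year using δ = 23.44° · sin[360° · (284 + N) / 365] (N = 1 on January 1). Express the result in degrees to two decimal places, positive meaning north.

360 × (284 + 309) / 365 = 584.877°; sin(584.877°) = -0.7056.
δ = 23.44 × -0.7056 = -16.539° ≈ -16.54°.

-16.54°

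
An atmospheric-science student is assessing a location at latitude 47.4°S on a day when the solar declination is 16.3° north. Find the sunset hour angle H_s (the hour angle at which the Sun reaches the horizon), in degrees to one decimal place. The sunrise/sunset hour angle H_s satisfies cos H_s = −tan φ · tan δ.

cos H_s = −tan(-47.4°) · tan(16.3°) = 0.3180, so H_s = arccos(0.3180) = 71.46°.

71.5°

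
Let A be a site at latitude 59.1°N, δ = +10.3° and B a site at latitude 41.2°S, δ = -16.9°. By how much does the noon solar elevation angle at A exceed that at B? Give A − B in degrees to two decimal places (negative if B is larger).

-24.50°

A: 90° − |59.1 − (10.3)| = 41.20°.
B: 90° − |-41.2 − (-16.9)| = 65.70°.
A − B = 41.20 − 65.70 = -24.50°.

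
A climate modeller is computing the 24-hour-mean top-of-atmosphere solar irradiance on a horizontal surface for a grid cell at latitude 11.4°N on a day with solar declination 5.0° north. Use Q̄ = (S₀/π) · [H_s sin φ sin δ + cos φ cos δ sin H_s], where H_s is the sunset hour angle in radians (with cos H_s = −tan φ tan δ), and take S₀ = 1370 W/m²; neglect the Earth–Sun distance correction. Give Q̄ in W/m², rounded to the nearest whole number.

The sunset hour angle satisfies cos H_s = −tan φ tan δ = -0.0176, giving H_s = 91.01°. In radians, H_s = 1.5884.
H_s sin φ sin δ = 1.5884 × 0.1977 × 0.0872 = 0.0274.
cos φ cos δ sin H_s = 0.9803 × 0.9962 × 0.9998 = 0.9764.
Q̄ = (1370/π) × (0.0274 + 0.9764) = 436.08 × 1.0038 = 437.74 W/m².

438 W/m²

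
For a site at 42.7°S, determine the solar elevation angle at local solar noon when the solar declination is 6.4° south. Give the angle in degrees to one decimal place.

At local solar noon the hour angle is zero, so the elevation is 90° − |φ − δ| = 90° − |-42.7° − (-6.4°)| = 90° − 36.3° = 53.7°.

53.7°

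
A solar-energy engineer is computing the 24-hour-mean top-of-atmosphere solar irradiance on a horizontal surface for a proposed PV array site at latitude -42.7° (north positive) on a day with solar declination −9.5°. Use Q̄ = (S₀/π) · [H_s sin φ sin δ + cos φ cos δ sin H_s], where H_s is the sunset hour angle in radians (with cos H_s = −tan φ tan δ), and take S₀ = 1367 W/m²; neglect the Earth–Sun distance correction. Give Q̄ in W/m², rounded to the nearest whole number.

396 W/m²

cos H_s = −tan(-42.7°) · tan(-9.5°) = -0.1544, so H_s = arccos(-0.1544) = 98.88°. In radians, H_s = 1.7258.
H_s sin φ sin δ = 1.7258 × -0.6782 × -0.1650 = 0.1931.
cos φ cos δ sin H_s = 0.7349 × 0.9863 × 0.9880 = 0.7161.
Q̄ = (1367/π) × (0.1931 + 0.7161) = 435.13 × 0.9092 = 395.62 W/m².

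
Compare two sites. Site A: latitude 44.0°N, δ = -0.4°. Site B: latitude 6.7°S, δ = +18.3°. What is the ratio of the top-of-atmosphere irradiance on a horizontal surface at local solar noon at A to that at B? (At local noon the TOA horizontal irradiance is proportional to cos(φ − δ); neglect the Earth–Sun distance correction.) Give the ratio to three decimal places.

0.788

A: cos θ_z = cos(44.0° − (-0.4°)) = 0.7145.
B: cos θ_z = cos(-6.7° − (18.3°)) = 0.9063.
Ratio A/B = 0.7145 / 0.9063 = 0.7884.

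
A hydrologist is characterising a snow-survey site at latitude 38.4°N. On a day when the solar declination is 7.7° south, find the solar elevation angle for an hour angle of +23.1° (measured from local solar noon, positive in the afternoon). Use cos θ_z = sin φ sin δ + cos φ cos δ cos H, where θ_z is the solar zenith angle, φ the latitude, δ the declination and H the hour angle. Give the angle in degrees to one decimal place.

cos θ_z = sin φ sin δ + cos φ cos δ cos H = (0.6211)(-0.1340) + (0.7837)(0.9910)(0.9198) = 0.6311.
θ_z = arccos(0.6311) = 50.87°, so the elevation is 90° − 50.87° = 39.13°.

39.1°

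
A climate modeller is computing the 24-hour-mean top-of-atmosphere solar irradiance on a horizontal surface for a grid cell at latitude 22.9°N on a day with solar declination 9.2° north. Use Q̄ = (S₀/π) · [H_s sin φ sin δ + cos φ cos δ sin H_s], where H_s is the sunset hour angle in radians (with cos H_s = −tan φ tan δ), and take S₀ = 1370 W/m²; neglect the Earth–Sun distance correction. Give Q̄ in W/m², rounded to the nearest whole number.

−tan φ tan δ = −(0.4224)(0.1620) = -0.0684; H_s = arccos(-0.0684) = 93.92°. In radians, H_s = 1.6392.
H_s sin φ sin δ = 1.6392 × 0.3891 × 0.1599 = 0.1020.
cos φ cos δ sin H_s = 0.9212 × 0.9871 × 0.9977 = 0.9072.
Q̄ = (1370/π) × (0.1020 + 0.9072) = 436.08 × 1.0092 = 440.09 W/m².

440 W/m²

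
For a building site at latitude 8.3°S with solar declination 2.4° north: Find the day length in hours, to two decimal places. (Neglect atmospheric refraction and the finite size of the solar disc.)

−tan φ tan δ = −(-0.1459)(0.0419) = 0.0061; H_s = arccos(0.0061) = 89.65°.
Day length = 2 H_s / 15° h⁻¹ = 179.30° / 15 = 11.953 h.

11.95 hours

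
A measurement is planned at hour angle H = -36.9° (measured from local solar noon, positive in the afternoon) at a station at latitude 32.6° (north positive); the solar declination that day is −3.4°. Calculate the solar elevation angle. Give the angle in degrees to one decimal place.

cos θ_z = sin φ sin δ + cos φ cos δ cos H = (0.5388)(-0.0593) + (0.8425)(0.9982)(0.7997) = 0.6406.
θ_z = arccos(0.6406) = 50.16°, so the elevation is 90° − 50.16° = 39.84°.

39.8°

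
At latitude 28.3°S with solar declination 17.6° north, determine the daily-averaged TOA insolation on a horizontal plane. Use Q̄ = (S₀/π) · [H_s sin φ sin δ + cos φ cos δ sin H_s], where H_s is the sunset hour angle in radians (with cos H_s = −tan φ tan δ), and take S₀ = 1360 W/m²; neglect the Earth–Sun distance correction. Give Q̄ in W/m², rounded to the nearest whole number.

−tan φ tan δ = −(-0.5384)(0.3172) = 0.1708; H_s = arccos(0.1708) = 80.17°. In radians, H_s = 1.3992.
H_s sin φ sin δ = 1.3992 × -0.4741 × 0.3024 = -0.2006.
cos φ cos δ sin H_s = 0.8805 × 0.9532 × 0.9853 = 0.8270.
Q̄ = (1360/π) × (-0.2006 + 0.8270) = 432.90 × 0.6264 = 271.17 W/m².

271 W/m²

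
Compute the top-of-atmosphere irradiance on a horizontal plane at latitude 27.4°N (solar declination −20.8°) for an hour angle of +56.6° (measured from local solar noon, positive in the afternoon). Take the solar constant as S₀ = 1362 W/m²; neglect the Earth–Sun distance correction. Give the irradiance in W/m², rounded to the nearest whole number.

400 W/m²

With φ = 27.4°, δ = -20.8°, H = 56.60°: sin φ sin δ = -0.1634, cos φ cos δ cos H = 0.4569, so cos θ_z = 0.2935.
Top-of-atmosphere irradiance = S₀ cos θ_z = 1362 × 0.2935 = 399.75 W/m².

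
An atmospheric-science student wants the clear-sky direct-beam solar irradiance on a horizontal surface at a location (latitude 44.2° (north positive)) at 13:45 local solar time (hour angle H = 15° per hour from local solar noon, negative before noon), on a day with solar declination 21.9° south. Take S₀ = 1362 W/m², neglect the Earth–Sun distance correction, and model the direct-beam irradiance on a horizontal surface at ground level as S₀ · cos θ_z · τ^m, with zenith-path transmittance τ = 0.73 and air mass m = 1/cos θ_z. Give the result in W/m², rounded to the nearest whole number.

Hour angle H = 15° × (13.75 − 12) = 26.25°.
cos θ_z = sin(44.2°) sin(-21.9°) + cos(44.2°) cos(-21.9°) cos(26.25°) = -0.2600 + 0.5966 = 0.3366.
Air mass m = 1/cos θ_z = 1/0.3366 = 2.971; τ^m = 0.73^2.971 = 0.3926.
Surface direct beam = 1362 × 0.3366 × 0.3926 = 179.99 W/m².

180 W/m²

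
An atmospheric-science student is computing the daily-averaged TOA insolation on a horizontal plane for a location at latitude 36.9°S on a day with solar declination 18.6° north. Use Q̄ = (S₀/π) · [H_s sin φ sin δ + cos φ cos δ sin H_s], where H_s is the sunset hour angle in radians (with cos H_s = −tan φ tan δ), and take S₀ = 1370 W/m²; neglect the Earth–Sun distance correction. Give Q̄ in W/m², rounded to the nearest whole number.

210 W/m²

−tan φ tan δ = −(-0.7508)(0.3365) = 0.2526; H_s = arccos(0.2526) = 75.37°. In radians, H_s = 1.3155.
H_s sin φ sin δ = 1.3155 × -0.6004 × 0.3190 = -0.2520.
cos φ cos δ sin H_s = 0.7997 × 0.9478 × 0.9676 = 0.7334.
Q̄ = (1370/π) × (-0.2520 + 0.7334) = 436.08 × 0.4814 = 209.93 W/m².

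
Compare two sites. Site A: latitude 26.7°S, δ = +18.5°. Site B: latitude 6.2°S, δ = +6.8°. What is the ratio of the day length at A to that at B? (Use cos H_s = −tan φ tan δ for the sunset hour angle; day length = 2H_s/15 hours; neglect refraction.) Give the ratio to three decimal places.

0.900

A: H_s = arccos(−tan -26.7° · tan 18.5°) = 80.31°, so 2H_s/15 = 10.7080 h.
B: H_s = arccos(−tan -6.2° · tan 6.8°) = 89.26°, so 2H_s/15 = 11.9013 h.
Ratio A/B = 10.7080 / 11.9013 = 0.8997.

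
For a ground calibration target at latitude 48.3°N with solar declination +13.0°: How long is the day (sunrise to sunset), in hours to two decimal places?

The sunset hour angle satisfies cos H_s = −tan φ tan δ = -0.2591, giving H_s = 105.02°.
Day length = 2 H_s / 15° h⁻¹ = 210.04° / 15 = 14.003 h.

14.00 hours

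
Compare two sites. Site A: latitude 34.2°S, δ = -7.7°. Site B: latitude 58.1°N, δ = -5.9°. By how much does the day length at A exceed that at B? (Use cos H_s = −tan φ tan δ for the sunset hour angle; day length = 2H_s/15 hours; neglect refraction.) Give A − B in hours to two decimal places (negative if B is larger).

+1.98 h

A: H_s = arccos(−tan -34.2° · tan -7.7°) = 95.27°, so 2H_s/15 = 12.7027 h.
B: H_s = arccos(−tan 58.1° · tan -5.9°) = 80.44°, so 2H_s/15 = 10.7253 h.
A − B = 12.7027 − 10.7253 = 1.9774 h.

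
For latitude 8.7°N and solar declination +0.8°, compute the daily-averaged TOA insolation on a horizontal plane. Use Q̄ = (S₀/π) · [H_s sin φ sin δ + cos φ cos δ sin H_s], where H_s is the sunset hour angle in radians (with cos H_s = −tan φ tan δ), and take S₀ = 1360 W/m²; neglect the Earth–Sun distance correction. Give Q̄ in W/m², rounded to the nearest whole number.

429 W/m²

cos H_s = −tan(8.7°) · tan(0.8°) = -0.0021, so H_s = arccos(-0.0021) = 90.12°. In radians, H_s = 1.5729.
H_s sin φ sin δ = 1.5729 × 0.1513 × 0.0140 = 0.0033.
cos φ cos δ sin H_s = 0.9885 × 0.9999 × 1.0000 = 0.9884.
Q̄ = (1360/π) × (0.0033 + 0.9884) = 432.90 × 0.9917 = 429.31 W/m².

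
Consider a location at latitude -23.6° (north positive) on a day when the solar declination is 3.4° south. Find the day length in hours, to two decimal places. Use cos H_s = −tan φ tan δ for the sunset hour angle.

cos H_s = −tan(-23.6°) · tan(-3.4°) = -0.0260, so H_s = arccos(-0.0260) = 91.49°.
Day length = 2 H_s / 15° h⁻¹ = 182.98° / 15 = 12.199 h.

12.20 hours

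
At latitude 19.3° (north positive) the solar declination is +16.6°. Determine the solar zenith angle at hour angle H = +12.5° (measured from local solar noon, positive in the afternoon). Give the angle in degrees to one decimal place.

12.2°

cos θ_z = sin φ sin δ + cos φ cos δ cos H = (0.3305)(0.2857) + (0.9438)(0.9583)(0.9763) = 0.9774.
θ_z = arccos(0.9774) = 12.20°.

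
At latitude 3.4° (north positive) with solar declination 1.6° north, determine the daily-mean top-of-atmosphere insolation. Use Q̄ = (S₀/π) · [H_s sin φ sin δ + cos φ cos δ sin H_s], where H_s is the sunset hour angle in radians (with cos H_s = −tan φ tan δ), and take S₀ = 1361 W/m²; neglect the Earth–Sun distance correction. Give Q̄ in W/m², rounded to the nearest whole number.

433 W/m²

The sunset hour angle satisfies cos H_s = −tan φ tan δ = -0.0017, giving H_s = 90.10°. In radians, H_s = 1.5725.
H_s sin φ sin δ = 1.5725 × 0.0593 × 0.0279 = 0.0026.
cos φ cos δ sin H_s = 0.9982 × 0.9996 × 1.0000 = 0.9978.
Q̄ = (1361/π) × (0.0026 + 0.9978) = 433.22 × 1.0004 = 433.39 W/m².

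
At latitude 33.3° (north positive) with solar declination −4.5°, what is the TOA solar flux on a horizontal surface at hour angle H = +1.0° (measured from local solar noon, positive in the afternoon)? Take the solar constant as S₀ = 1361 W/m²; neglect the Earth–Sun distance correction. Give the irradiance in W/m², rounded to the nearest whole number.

cos θ_z = sin(33.3°) sin(-4.5°) + cos(33.3°) cos(-4.5°) cos(1.00°) = -0.0431 + 0.8331 = 0.7900.
Top-of-atmosphere irradiance = S₀ cos θ_z = 1361 × 0.7900 = 1075.19 W/m².

1075 W/m²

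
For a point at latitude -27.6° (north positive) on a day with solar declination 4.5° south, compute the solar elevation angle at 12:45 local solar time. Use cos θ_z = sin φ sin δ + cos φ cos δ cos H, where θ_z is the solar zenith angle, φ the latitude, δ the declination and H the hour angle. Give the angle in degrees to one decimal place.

64.5°

Hour angle H = 15° × (12.75 − 12) = 11.25°.
cos θ_z = sin(-27.6°) sin(-4.5°) + cos(-27.6°) cos(-4.5°) cos(11.25°) = 0.0363 + 0.8665 = 0.9028.
θ_z = arccos(0.9028) = 25.47°, so the elevation is 90° − 25.47° = 64.53°.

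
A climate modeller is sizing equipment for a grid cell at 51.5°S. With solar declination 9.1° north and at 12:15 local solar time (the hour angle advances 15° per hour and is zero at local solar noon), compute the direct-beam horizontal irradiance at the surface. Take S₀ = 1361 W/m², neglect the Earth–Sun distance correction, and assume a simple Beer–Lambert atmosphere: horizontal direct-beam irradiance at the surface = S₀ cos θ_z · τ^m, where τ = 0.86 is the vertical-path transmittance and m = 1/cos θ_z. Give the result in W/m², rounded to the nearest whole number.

Hour angle H = 15° × (12.25 − 12) = 3.75°.
cos θ_z = sin(-51.5°) sin(9.1°) + cos(-51.5°) cos(9.1°) cos(3.75°) = -0.1238 + 0.6134 = 0.4896.
Air mass m = 1/cos θ_z = 1/0.4896 = 2.042; τ^m = 0.86^2.042 = 0.7349.
Surface direct beam = 1361 × 0.4896 × 0.7349 = 489.70 W/m².

490 W/m²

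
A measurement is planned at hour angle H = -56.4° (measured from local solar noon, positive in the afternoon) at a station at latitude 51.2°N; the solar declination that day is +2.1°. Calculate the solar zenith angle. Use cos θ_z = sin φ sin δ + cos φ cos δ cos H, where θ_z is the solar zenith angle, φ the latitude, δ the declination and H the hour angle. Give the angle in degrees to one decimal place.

68.0°

With φ = 51.2°, δ = 2.1°, H = -56.40°: sin φ sin δ = 0.0286, cos φ cos δ cos H = 0.3465, so cos θ_z = 0.3751.
θ_z = arccos(0.3751) = 67.97°.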